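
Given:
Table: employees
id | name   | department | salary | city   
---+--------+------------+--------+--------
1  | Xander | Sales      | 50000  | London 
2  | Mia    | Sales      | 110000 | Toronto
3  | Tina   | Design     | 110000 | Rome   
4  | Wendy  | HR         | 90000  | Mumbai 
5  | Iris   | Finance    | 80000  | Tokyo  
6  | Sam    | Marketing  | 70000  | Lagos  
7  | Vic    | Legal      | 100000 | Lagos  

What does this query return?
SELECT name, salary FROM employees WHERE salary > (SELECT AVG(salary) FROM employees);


Subquery: AVG(salary) = 87142.86
Filtering: salary > 87142.86
  Mia (110000) -> MATCH
  Tina (110000) -> MATCH
  Wendy (90000) -> MATCH
  Vic (100000) -> MATCH


4 rows:
Mia, 110000
Tina, 110000
Wendy, 90000
Vic, 100000


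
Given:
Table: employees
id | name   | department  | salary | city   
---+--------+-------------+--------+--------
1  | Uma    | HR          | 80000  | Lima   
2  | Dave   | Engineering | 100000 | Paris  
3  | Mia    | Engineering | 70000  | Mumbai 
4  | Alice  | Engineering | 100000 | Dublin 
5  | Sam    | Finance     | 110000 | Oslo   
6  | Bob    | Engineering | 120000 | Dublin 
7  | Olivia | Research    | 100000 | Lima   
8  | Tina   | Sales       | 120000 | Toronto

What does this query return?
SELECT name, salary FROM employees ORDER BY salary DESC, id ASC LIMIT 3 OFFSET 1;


Sort by salary DESC (id ASC tiebreak), then skip 1 and take 3
Rows 2 through 4

3 rows:
Tina, 120000
Sam, 110000
Dave, 100000


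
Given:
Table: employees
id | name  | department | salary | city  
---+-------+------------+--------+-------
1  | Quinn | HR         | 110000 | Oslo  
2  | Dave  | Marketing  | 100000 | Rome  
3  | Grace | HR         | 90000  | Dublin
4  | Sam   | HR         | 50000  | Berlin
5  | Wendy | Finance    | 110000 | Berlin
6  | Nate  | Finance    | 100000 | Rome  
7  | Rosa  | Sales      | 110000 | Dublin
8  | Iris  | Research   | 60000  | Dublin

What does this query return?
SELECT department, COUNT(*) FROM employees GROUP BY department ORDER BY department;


Assigning each row to its department group:
  Quinn -> HR
  Dave -> Marketing
  Grace -> HR
  Sam -> HR
  Wendy -> Finance
  Nate -> Finance
  Rosa -> Sales
  Iris -> Research


5 groups:
Finance, 2
HR, 3
Marketing, 1
Research, 1
Sales, 1


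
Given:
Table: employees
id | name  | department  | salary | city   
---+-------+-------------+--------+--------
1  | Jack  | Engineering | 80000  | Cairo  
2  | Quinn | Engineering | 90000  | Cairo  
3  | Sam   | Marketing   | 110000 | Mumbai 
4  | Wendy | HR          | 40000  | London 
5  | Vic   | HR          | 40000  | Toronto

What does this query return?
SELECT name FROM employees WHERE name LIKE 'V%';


LIKE 'V%' matches names starting with 'V'
Matching: 1

1 rows:
Vic


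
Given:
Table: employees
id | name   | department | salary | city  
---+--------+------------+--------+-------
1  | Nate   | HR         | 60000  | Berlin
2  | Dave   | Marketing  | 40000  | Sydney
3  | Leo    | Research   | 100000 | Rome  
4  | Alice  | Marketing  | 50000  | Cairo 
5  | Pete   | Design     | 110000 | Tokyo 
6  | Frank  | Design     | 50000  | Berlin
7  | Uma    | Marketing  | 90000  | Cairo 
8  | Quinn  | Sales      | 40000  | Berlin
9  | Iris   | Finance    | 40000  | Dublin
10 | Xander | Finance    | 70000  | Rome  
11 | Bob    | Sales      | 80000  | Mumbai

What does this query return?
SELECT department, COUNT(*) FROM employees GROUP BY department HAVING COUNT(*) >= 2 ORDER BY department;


Groups with count >= 2:
  Design: 2 -> PASS
  Finance: 2 -> PASS
  Marketing: 3 -> PASS
  Sales: 2 -> PASS
  HR: 1 -> filtered out
  Research: 1 -> filtered out


4 groups:
Design, 2
Finance, 2
Marketing, 3
Sales, 2


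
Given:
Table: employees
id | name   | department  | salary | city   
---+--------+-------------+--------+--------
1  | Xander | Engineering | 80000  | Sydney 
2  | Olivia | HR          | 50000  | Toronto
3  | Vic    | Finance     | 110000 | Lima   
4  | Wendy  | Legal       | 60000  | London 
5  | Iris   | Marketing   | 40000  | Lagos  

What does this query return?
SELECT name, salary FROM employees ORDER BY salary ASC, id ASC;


Sorting by salary ASC, then id ASC for ties

5 rows:
Iris, 40000
Olivia, 50000
Wendy, 60000
Xander, 80000
Vic, 110000


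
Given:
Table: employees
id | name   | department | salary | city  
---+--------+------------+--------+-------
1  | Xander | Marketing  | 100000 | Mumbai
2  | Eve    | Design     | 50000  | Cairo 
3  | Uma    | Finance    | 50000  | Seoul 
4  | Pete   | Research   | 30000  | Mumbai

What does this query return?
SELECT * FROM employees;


SELECT * returns all 4 rows with all columns

4 rows:
1, Xander, Marketing, 100000, Mumbai
2, Eve, Design, 50000, Cairo
3, Uma, Finance, 50000, Seoul
4, Pete, Research, 30000, Mumbai


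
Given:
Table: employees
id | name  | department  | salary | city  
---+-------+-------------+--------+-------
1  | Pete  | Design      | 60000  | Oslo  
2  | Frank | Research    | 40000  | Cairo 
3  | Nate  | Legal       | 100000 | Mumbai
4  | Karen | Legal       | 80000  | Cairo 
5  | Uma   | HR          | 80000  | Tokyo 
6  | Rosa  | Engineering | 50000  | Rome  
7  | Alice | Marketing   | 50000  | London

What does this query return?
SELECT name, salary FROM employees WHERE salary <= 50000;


Filtering: salary <= 50000
Matching: 3 rows

3 rows:
Frank, 40000
Rosa, 50000
Alice, 50000


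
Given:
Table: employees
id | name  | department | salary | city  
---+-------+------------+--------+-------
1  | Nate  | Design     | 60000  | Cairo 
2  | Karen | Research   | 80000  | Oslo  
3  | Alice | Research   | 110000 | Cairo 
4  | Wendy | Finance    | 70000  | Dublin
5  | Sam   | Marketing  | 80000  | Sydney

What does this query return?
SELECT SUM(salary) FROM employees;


SUM(salary) = 60000 + 80000 + 110000 + 70000 + 80000 = 400000

400000


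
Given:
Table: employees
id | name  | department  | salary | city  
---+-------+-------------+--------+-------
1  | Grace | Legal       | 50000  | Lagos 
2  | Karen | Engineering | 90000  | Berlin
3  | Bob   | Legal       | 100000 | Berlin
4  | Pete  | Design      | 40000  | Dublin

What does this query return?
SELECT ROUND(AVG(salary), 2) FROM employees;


SUM(salary) = 280000
COUNT = 4
ROUND(AVG, 2) = ROUND(280000 / 4, 2) = 70000.0

70000.0


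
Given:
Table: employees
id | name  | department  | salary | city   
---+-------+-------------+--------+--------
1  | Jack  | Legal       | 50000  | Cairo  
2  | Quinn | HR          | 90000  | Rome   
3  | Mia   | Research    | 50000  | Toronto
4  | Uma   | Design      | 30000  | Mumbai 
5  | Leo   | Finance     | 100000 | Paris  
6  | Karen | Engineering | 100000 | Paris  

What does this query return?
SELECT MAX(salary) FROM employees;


Salaries: 50000, 90000, 50000, 30000, 100000, 100000
MAX = 100000

100000


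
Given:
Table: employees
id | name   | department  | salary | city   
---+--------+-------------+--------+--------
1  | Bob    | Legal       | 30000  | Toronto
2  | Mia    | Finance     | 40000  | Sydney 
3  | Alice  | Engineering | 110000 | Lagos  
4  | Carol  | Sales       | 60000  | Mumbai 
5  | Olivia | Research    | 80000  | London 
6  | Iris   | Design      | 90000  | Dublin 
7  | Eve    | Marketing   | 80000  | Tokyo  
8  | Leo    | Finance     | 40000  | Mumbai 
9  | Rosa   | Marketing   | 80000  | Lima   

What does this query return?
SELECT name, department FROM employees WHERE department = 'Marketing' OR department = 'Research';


Filtering: department = 'Marketing' OR 'Research'
Matching: 3 rows

3 rows:
Olivia, Research
Eve, Marketing
Rosa, Marketing


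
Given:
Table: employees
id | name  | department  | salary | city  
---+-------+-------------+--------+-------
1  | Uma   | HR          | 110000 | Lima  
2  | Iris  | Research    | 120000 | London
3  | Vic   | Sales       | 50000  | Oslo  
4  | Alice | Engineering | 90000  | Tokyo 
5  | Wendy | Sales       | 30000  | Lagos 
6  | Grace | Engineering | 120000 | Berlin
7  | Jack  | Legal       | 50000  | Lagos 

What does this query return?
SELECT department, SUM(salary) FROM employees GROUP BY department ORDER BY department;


Summing salary within each department:
  Engineering: 90000 + 120000 = 210000
  HR: 110000 = 110000
  Legal: 50000 = 50000
  Research: 120000 = 120000
  Sales: 50000 + 30000 = 80000


5 groups:
Engineering, 210000
HR, 110000
Legal, 50000
Research, 120000
Sales, 80000


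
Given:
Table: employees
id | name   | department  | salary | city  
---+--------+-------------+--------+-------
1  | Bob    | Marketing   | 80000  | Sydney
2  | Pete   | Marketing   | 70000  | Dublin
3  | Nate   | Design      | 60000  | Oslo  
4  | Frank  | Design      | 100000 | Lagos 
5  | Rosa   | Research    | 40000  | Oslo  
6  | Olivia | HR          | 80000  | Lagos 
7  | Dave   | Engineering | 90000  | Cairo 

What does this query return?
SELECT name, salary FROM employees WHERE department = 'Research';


Filtering: department = 'Research'
Matching rows: 1

1 rows:
Rosa, 40000


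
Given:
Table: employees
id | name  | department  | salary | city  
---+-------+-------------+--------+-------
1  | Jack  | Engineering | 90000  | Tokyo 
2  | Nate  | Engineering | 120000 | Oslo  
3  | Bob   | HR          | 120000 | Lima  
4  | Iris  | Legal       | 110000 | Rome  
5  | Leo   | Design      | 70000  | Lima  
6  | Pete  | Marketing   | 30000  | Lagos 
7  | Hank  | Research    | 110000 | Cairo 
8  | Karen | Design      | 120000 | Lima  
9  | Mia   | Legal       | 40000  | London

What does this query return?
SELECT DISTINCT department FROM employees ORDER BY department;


All 'department' values (row order): Engineering, Engineering, HR, Legal, Design, Marketing, Research, Design, Legal
Removing duplicates leaves 6 unique value(s).

6 values:
Design
Engineering
HR
Legal
Marketing
Research


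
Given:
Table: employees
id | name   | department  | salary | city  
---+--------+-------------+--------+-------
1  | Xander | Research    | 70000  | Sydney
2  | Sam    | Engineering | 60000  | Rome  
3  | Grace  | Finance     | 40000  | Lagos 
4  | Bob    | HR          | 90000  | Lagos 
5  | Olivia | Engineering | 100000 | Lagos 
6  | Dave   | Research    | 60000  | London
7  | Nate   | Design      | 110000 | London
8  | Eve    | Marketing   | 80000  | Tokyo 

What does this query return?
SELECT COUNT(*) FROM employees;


COUNT(*) counts all rows

8


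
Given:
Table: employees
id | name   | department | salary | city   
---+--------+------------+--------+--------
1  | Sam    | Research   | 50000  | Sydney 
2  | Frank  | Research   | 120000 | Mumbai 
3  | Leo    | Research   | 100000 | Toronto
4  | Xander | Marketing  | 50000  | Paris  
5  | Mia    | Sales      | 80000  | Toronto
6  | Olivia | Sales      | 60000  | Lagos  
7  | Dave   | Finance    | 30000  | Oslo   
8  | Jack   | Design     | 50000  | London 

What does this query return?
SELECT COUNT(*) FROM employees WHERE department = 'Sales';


Counting rows where department = 'Sales'
  Mia -> MATCH
  Olivia -> MATCH


2


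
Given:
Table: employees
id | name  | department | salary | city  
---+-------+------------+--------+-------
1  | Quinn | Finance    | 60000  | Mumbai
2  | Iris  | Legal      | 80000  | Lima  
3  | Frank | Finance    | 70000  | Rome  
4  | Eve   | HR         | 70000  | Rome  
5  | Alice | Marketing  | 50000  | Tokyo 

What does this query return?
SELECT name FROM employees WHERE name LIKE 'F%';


LIKE 'F%' matches names starting with 'F'
Matching: 1

1 rows:
Frank


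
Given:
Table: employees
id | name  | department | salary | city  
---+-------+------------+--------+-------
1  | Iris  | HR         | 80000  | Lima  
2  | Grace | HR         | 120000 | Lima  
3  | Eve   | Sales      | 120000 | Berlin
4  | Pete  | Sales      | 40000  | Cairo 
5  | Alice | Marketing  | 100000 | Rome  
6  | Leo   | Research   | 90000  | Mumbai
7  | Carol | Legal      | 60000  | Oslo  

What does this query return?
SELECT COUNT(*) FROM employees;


COUNT(*) counts all rows

7


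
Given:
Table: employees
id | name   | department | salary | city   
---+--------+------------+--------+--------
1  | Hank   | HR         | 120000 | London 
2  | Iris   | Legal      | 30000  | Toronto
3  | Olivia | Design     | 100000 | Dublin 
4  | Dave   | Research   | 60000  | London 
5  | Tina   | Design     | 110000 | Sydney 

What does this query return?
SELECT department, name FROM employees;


Projecting columns: department, name

5 rows:
HR, Hank
Legal, Iris
Design, Olivia
Research, Dave
Design, Tina


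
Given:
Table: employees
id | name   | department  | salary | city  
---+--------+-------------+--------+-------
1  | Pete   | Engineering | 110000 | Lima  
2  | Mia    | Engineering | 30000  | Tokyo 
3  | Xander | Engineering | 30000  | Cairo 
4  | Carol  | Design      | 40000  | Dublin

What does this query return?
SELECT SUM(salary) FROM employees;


SUM(salary) = 110000 + 30000 + 30000 + 40000 = 210000

210000


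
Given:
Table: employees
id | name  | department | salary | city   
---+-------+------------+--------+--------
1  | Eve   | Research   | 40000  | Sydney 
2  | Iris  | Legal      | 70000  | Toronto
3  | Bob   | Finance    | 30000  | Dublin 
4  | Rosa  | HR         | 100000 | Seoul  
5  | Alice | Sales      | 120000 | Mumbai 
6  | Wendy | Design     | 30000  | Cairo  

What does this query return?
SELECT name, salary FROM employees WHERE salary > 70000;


Filtering: salary > 70000
Matching: 2 rows

2 rows:
Rosa, 100000
Alice, 120000


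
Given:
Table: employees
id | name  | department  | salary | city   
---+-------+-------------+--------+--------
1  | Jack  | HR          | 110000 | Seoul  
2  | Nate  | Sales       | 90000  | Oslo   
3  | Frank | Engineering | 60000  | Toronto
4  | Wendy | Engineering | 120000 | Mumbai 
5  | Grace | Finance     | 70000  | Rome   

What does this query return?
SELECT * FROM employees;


SELECT * returns all 5 rows with all columns

5 rows:
1, Jack, HR, 110000, Seoul
2, Nate, Sales, 90000, Oslo
3, Frank, Engineering, 60000, Toronto
4, Wendy, Engineering, 120000, Mumbai
5, Grace, Finance, 70000, Rome


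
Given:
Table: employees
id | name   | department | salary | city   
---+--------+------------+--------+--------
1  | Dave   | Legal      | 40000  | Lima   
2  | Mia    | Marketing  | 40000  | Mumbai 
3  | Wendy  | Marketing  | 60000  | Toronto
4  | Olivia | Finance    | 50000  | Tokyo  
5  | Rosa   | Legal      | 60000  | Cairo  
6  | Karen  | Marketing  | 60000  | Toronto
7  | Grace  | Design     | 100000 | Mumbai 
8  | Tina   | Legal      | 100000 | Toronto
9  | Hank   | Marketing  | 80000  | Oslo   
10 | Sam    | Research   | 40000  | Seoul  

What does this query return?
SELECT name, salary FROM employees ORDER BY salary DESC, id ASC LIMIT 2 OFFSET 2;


Sort by salary DESC (id ASC tiebreak), then skip 2 and take 2
Rows 3 through 4

2 rows:
Hank, 80000
Wendy, 60000


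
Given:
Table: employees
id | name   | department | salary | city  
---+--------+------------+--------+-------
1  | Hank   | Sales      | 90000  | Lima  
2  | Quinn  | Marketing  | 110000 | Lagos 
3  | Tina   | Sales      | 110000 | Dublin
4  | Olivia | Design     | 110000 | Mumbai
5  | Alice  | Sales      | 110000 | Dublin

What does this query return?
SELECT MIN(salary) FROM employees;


Salaries: 90000, 110000, 110000, 110000, 110000
MIN = 90000

90000


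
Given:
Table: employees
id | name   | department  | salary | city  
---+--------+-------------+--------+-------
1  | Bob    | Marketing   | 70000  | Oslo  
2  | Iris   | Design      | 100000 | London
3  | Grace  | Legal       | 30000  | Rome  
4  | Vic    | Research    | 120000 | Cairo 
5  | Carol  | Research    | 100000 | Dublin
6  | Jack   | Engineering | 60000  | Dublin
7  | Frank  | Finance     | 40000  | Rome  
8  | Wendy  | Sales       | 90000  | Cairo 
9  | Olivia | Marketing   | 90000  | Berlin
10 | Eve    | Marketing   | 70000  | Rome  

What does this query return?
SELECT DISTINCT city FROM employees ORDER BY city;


All 'city' values (row order): Oslo, London, Rome, Cairo, Dublin, Dublin, Rome, Cairo, Berlin, Rome
Removing duplicates leaves 6 unique value(s).

6 values:
Berlin
Cairo
Dublin
London
Oslo
Rome


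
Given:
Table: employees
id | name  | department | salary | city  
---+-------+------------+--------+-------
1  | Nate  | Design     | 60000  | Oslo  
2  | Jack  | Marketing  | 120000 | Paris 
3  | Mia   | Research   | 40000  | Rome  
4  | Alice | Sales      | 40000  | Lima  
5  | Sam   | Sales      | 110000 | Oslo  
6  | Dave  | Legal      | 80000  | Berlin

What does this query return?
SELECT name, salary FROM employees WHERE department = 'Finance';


Filtering: department = 'Finance'
Matching rows: 0

Empty result set (0 rows)


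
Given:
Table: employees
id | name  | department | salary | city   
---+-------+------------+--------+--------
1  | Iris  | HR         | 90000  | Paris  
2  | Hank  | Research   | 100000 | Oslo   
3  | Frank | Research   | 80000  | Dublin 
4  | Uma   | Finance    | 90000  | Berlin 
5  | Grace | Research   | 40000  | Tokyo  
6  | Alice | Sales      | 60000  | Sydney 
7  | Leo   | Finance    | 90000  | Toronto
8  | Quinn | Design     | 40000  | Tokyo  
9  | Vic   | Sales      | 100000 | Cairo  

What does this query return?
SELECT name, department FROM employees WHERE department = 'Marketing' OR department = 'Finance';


Filtering: department = 'Marketing' OR 'Finance'
Matching: 2 rows

2 rows:
Uma, Finance
Leo, Finance


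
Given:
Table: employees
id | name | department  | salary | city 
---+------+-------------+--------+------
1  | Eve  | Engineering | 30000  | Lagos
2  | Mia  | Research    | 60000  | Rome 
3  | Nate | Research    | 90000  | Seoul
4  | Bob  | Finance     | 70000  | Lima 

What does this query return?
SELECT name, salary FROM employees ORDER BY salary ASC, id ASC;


Sorting by salary ASC, then id ASC for ties

4 rows:
Eve, 30000
Mia, 60000
Bob, 70000
Nate, 90000


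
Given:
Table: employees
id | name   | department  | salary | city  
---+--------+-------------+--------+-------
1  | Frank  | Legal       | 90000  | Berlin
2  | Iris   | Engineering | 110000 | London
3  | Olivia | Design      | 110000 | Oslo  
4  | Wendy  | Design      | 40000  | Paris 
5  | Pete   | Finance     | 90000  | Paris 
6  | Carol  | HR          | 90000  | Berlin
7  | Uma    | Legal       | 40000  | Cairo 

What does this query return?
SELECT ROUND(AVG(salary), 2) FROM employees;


SUM(salary) = 570000
COUNT = 7
ROUND(AVG, 2) = ROUND(570000 / 7, 2) = 81428.57

81428.57


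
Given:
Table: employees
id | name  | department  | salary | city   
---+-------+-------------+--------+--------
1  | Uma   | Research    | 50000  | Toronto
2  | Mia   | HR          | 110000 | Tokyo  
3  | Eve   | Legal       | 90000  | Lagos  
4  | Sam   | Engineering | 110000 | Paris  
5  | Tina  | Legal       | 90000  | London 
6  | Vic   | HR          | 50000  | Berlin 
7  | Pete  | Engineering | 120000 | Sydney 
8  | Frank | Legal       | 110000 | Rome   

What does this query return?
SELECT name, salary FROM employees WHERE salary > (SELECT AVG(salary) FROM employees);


Subquery: AVG(salary) = 91250.0
Filtering: salary > 91250.0
  Mia (110000) -> MATCH
  Sam (110000) -> MATCH
  Pete (120000) -> MATCH
  Frank (110000) -> MATCH


4 rows:
Mia, 110000
Sam, 110000
Pete, 120000
Frank, 110000


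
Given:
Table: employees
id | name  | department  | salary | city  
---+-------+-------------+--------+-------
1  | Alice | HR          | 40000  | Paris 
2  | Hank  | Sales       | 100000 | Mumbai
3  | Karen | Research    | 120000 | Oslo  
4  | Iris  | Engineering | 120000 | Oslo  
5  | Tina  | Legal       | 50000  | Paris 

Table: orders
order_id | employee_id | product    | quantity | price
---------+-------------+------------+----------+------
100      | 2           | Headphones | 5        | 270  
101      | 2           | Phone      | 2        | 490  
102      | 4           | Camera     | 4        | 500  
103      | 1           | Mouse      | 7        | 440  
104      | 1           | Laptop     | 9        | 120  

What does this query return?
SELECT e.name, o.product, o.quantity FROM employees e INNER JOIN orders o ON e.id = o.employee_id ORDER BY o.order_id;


Joining employees.id = orders.employee_id:
  employee Hank (id=2) -> order Headphones
  employee Hank (id=2) -> order Phone
  employee Iris (id=4) -> order Camera
  employee Alice (id=1) -> order Mouse
  employee Alice (id=1) -> order Laptop


5 rows:
Hank, Headphones, 5
Hank, Phone, 2
Iris, Camera, 4
Alice, Mouse, 7
Alice, Laptop, 9


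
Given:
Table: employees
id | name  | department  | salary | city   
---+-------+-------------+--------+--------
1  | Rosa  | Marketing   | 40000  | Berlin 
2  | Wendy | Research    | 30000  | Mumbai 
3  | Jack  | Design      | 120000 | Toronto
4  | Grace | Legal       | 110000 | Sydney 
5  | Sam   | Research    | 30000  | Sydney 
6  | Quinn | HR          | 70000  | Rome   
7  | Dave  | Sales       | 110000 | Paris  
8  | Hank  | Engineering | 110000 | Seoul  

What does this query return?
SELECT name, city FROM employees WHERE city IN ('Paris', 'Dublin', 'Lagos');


Filtering: city IN ('Paris', 'Dublin', 'Lagos')
Matching: 1 rows

1 rows:
Dave, Paris


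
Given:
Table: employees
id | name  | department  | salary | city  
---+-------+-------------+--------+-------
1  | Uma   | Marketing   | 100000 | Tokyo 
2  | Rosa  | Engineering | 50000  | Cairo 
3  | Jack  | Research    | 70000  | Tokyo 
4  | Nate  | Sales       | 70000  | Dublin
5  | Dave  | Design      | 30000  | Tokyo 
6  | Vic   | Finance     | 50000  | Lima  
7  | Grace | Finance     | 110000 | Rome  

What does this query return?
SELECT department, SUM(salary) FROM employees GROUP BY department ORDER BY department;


Summing salary within each department:
  Design: 30000 = 30000
  Engineering: 50000 = 50000
  Finance: 50000 + 110000 = 160000
  Marketing: 100000 = 100000
  Research: 70000 = 70000
  Sales: 70000 = 70000


6 groups:
Design, 30000
Engineering, 50000
Finance, 160000
Marketing, 100000
Research, 70000
Sales, 70000


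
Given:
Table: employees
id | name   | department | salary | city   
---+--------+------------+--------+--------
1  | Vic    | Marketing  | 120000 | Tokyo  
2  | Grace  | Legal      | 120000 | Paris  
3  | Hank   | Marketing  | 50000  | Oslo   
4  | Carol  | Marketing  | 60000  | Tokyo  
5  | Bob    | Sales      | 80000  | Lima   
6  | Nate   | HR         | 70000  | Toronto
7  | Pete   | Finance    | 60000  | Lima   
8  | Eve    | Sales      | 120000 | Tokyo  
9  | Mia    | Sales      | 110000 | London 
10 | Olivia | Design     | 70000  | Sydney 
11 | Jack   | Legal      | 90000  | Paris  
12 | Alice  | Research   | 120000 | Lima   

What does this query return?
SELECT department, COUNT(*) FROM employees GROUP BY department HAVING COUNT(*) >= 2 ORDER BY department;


Groups with count >= 2:
  Legal: 2 -> PASS
  Marketing: 3 -> PASS
  Sales: 3 -> PASS
  Design: 1 -> filtered out
  Finance: 1 -> filtered out
  HR: 1 -> filtered out
  Research: 1 -> filtered out


3 groups:
Legal, 2
Marketing, 3
Sales, 3


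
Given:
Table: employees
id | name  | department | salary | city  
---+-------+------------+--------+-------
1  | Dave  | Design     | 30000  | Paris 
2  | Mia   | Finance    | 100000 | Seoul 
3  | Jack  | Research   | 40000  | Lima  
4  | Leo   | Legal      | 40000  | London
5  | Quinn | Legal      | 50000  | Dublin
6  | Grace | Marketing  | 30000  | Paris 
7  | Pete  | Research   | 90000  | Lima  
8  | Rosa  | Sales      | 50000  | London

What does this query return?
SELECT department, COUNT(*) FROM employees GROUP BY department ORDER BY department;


Assigning each row to its department group:
  Dave -> Design
  Mia -> Finance
  Jack -> Research
  Leo -> Legal
  Quinn -> Legal
  Grace -> Marketing
  Pete -> Research
  Rosa -> Sales


6 groups:
Design, 1
Finance, 1
Legal, 2
Marketing, 1
Research, 2
Sales, 1


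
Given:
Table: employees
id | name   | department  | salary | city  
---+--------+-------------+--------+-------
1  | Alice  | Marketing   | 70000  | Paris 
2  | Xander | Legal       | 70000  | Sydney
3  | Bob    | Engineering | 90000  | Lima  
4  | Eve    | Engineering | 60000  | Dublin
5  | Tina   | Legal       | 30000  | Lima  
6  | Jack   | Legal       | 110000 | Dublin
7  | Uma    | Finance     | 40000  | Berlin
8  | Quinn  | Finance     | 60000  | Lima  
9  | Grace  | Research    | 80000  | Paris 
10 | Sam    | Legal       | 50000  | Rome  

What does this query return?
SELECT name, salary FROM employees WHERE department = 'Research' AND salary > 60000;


Filtering: department = 'Research' AND salary > 60000
Matching: 1 rows

1 rows:
Grace, 80000


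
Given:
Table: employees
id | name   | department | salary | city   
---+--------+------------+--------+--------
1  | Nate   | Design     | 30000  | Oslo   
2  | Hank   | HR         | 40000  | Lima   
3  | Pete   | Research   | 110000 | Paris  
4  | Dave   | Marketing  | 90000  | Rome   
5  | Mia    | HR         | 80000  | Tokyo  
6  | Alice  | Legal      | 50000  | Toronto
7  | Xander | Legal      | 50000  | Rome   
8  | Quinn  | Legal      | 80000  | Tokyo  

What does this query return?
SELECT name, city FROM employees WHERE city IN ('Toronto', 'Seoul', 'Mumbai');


Filtering: city IN ('Toronto', 'Seoul', 'Mumbai')
Matching: 1 rows

1 rows:
Alice, Toronto


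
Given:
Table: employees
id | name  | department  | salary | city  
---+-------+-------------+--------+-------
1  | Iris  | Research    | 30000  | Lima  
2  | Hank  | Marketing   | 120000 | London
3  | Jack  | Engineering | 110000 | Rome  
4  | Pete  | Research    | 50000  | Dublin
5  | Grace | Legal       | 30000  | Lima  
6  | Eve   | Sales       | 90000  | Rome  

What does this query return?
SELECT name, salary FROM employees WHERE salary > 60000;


Filtering: salary > 60000
Matching: 3 rows

3 rows:
Hank, 120000
Jack, 110000
Eve, 90000


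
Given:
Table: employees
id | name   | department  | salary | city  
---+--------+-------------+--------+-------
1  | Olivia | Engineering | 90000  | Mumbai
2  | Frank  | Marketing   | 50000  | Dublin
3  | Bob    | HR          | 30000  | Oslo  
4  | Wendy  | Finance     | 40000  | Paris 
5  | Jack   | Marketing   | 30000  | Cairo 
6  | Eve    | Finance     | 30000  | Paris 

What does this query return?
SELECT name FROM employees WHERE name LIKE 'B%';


LIKE 'B%' matches names starting with 'B'
Matching: 1

1 rows:
Bob


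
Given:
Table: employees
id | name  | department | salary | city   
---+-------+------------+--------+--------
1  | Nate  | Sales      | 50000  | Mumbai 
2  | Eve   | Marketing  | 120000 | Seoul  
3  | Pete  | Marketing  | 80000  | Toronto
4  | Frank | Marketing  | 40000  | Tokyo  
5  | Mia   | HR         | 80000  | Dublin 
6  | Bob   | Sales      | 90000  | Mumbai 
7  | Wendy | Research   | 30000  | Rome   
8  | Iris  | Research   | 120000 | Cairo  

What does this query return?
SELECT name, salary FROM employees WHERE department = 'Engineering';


Filtering: department = 'Engineering'
Matching rows: 0

Empty result set (0 rows)


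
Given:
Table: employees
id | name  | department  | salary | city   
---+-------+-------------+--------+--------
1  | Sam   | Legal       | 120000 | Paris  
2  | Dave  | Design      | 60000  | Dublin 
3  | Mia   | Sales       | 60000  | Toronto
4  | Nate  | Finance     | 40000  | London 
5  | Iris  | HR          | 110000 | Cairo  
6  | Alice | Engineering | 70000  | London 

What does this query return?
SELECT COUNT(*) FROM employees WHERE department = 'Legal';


Counting rows where department = 'Legal'
  Sam -> MATCH


1


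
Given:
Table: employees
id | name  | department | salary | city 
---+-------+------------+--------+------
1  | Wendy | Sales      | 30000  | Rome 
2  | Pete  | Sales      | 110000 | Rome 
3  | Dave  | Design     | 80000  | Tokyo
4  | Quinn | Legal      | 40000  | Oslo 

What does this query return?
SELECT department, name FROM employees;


Projecting columns: department, name

4 rows:
Sales, Wendy
Sales, Pete
Design, Dave
Legal, Quinn


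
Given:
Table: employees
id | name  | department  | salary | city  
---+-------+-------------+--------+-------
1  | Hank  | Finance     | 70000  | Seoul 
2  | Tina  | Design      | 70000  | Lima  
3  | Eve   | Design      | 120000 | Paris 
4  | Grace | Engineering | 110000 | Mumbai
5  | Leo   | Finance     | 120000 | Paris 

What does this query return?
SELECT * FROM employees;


SELECT * returns all 5 rows with all columns

5 rows:
1, Hank, Finance, 70000, Seoul
2, Tina, Design, 70000, Lima
3, Eve, Design, 120000, Paris
4, Grace, Engineering, 110000, Mumbai
5, Leo, Finance, 120000, Paris


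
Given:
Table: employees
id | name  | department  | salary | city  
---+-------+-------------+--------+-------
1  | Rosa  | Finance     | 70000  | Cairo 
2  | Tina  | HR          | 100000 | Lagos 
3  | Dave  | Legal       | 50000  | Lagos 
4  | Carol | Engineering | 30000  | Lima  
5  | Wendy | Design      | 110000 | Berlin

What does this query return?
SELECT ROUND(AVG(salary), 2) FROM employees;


SUM(salary) = 360000
COUNT = 5
ROUND(AVG, 2) = ROUND(360000 / 5, 2) = 72000.0

72000.0


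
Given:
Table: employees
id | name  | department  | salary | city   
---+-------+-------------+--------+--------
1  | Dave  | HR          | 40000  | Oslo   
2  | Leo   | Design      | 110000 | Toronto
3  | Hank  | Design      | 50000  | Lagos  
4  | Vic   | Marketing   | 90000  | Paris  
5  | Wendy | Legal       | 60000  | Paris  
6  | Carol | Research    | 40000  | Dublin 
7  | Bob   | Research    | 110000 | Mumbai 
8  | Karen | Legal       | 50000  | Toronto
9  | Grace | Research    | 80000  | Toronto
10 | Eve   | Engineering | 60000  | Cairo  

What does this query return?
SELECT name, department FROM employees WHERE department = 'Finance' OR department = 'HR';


Filtering: department = 'Finance' OR 'HR'
Matching: 1 rows

1 rows:
Dave, HR


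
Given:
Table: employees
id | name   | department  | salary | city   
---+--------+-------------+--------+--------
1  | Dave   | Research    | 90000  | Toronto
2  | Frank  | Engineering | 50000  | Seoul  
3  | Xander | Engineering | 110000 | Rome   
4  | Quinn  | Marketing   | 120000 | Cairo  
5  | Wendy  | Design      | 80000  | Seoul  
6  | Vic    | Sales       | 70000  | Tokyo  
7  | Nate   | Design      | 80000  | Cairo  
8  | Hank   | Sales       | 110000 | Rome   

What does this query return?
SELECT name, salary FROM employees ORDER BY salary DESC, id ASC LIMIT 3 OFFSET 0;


Sort by salary DESC (id ASC tiebreak), then skip 0 and take 3
Rows 1 through 3

3 rows:
Quinn, 120000
Xander, 110000
Hank, 110000


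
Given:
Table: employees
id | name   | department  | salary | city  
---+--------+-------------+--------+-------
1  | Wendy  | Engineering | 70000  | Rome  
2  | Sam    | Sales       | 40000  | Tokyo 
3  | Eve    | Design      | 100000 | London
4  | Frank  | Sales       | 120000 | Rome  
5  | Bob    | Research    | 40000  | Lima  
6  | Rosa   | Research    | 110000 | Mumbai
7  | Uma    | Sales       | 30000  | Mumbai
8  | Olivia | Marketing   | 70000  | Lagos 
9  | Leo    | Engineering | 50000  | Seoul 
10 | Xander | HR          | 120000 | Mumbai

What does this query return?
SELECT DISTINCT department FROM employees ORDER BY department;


All 'department' values (row order): Engineering, Sales, Design, Sales, Research, Research, Sales, Marketing, Engineering, HR
Removing duplicates leaves 6 unique value(s).

6 values:
Design
Engineering
HR
Marketing
Research
Sales


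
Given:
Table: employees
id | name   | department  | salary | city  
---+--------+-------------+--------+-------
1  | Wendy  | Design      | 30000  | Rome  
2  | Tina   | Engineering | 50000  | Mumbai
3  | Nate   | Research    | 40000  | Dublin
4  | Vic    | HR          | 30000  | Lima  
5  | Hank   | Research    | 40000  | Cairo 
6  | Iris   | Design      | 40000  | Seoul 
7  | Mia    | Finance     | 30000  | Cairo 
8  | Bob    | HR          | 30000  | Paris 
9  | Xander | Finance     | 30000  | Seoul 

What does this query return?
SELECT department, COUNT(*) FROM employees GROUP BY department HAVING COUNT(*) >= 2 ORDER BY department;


Groups with count >= 2:
  Design: 2 -> PASS
  Finance: 2 -> PASS
  HR: 2 -> PASS
  Research: 2 -> PASS
  Engineering: 1 -> filtered out


4 groups:
Design, 2
Finance, 2
HR, 2
Research, 2


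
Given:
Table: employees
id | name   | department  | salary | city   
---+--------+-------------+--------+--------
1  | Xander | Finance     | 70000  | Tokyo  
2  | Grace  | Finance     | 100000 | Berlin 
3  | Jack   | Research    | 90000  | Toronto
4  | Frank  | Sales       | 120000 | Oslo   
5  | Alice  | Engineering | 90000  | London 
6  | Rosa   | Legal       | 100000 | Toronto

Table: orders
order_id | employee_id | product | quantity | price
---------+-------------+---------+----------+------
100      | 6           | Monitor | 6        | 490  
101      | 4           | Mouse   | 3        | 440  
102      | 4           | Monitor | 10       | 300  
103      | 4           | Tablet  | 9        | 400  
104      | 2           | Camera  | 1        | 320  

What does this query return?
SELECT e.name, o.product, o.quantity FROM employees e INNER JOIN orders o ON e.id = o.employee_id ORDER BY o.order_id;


Joining employees.id = orders.employee_id:
  employee Rosa (id=6) -> order Monitor
  employee Frank (id=4) -> order Mouse
  employee Frank (id=4) -> order Monitor
  employee Frank (id=4) -> order Tablet
  employee Grace (id=2) -> order Camera


5 rows:
Rosa, Monitor, 6
Frank, Mouse, 3
Frank, Monitor, 10
Frank, Tablet, 9
Grace, Camera, 1


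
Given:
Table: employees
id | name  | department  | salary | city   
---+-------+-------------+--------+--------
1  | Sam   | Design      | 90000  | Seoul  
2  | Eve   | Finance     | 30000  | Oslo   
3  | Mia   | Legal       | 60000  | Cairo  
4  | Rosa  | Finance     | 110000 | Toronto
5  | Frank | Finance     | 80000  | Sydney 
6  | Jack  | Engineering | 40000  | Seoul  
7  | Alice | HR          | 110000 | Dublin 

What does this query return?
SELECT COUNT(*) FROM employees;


COUNT(*) counts all rows

7


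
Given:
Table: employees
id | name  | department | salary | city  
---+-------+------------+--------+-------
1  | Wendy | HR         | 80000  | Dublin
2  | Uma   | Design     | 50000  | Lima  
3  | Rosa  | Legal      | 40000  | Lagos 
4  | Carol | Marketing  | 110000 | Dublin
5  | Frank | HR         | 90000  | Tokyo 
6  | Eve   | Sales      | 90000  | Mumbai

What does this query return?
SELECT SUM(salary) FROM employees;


SUM(salary) = 80000 + 50000 + 40000 + 110000 + 90000 + 90000 = 460000

460000


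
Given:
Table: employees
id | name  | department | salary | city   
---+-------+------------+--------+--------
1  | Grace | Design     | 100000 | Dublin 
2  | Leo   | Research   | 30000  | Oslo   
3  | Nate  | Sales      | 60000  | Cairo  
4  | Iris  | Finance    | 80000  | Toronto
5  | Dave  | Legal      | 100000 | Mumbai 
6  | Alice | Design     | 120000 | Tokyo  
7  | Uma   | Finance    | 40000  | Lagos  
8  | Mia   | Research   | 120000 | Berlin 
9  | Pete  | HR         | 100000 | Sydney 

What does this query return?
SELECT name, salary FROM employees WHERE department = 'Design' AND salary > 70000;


Filtering: department = 'Design' AND salary > 70000
Matching: 2 rows

2 rows:
Grace, 100000
Alice, 120000


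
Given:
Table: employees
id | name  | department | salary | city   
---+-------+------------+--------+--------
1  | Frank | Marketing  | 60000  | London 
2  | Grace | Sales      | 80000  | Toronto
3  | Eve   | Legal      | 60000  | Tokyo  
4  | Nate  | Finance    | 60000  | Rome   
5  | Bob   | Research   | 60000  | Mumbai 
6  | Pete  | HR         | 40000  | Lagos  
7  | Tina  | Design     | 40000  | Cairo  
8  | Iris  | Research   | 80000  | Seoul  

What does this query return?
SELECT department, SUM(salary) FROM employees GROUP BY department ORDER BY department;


Summing salary within each department:
  Design: 40000 = 40000
  Finance: 60000 = 60000
  HR: 40000 = 40000
  Legal: 60000 = 60000
  Marketing: 60000 = 60000
  Research: 60000 + 80000 = 140000
  Sales: 80000 = 80000


7 groups:
Design, 40000
Finance, 60000
HR, 40000
Legal, 60000
Marketing, 60000
Research, 140000
Sales, 80000


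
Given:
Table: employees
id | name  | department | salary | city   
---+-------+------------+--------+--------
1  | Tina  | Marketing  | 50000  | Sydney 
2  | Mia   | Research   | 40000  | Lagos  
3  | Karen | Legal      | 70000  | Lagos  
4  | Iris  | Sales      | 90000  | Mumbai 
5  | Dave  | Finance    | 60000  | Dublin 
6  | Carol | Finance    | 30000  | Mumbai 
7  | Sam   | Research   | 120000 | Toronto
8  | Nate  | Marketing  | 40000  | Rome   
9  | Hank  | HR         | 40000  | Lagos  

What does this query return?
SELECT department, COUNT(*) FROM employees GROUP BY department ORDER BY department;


Assigning each row to its department group:
  Tina -> Marketing
  Mia -> Research
  Karen -> Legal
  Iris -> Sales
  Dave -> Finance
  Carol -> Finance
  Sam -> Research
  Nate -> Marketing
  Hank -> HR


6 groups:
Finance, 2
HR, 1
Legal, 1
Marketing, 2
Research, 2
Sales, 1


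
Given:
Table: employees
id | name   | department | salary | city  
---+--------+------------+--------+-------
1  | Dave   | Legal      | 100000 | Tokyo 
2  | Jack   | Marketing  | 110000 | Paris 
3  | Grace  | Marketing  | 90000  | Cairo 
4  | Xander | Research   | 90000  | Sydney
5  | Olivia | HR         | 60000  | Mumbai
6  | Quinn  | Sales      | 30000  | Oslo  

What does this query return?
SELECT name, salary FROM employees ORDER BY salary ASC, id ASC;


Sorting by salary ASC, then id ASC for ties

6 rows:
Quinn, 30000
Olivia, 60000
Grace, 90000
Xander, 90000
Dave, 100000
Jack, 110000


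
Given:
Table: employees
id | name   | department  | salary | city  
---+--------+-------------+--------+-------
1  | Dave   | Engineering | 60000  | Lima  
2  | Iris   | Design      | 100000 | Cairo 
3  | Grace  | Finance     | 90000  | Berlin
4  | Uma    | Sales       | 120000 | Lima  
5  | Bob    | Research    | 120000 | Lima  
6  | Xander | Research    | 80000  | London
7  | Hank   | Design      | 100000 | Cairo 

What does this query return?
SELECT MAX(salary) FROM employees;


Salaries: 60000, 100000, 90000, 120000, 120000, 80000, 100000
MAX = 120000

120000


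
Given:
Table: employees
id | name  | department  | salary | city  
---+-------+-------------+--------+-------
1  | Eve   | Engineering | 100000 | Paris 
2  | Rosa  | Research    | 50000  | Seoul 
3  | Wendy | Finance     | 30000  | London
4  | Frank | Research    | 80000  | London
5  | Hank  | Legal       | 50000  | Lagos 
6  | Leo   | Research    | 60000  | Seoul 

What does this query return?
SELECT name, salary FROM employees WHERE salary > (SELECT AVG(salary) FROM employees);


Subquery: AVG(salary) = 61666.67
Filtering: salary > 61666.67
  Eve (100000) -> MATCH
  Frank (80000) -> MATCH


2 rows:
Eve, 100000
Frank, 80000


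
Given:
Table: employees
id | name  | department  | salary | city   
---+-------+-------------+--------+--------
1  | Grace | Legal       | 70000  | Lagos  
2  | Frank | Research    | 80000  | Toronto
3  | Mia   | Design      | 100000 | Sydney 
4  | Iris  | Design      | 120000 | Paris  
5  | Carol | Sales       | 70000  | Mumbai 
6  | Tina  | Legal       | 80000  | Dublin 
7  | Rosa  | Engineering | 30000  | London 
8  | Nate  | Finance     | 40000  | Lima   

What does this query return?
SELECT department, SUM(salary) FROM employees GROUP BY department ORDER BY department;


Summing salary within each department:
  Design: 100000 + 120000 = 220000
  Engineering: 30000 = 30000
  Finance: 40000 = 40000
  Legal: 70000 + 80000 = 150000
  Research: 80000 = 80000
  Sales: 70000 = 70000


6 groups:
Design, 220000
Engineering, 30000
Finance, 40000
Legal, 150000
Research, 80000
Sales, 70000


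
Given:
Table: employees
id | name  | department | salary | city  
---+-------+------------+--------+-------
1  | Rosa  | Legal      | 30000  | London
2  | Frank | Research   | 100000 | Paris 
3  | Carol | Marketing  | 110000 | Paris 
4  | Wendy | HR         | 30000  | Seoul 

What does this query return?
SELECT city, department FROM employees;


Projecting columns: city, department

4 rows:
London, Legal
Paris, Research
Paris, Marketing
Seoul, HR
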